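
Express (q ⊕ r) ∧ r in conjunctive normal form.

(¬q ∨ ¬r) ∧ r

(q ⊕ r) ∧ r
⇔ (q ∨ r) ∧ ¬(q ∧ r) ∧ r   (expand ⊕)
⇔ (q ∨ r) ∧ (¬q ∨ ¬r) ∧ r   (De Morgan)
⇔ (¬q ∨ ¬r) ∧ r   (simplify)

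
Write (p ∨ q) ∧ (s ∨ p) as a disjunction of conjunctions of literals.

(p ∨ q) ∧ (s ∨ p)
≡ (p ∧ s) ∨ (p ∧ p) ∨ (q ∧ s) ∨ (q ∧ p)   (distribute ∧ over ∨)
≡ p ∨ (q ∧ s)   (simplify)

p ∨ (q ∧ s)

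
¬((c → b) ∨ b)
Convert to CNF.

¬((c → b) ∨ b)
≡ ¬(¬c ∨ b ∨ b)   — eliminate →
≡ ¬¬c ∧ ¬b ∧ ¬b   — De Morgan
≡ c ∧ ¬b ∧ ¬b   — double negation
≡ c ∧ ¬b   — simplify

c ∧ ¬b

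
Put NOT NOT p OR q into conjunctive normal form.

NOT NOT p OR q
⇔ p OR q   (double negation)

p OR q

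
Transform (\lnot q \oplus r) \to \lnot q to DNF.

(q \land \lnot r) \lor \lnot q

(\lnot q \oplus r) \to \lnot q
≡ \lnot (\lnot q \oplus r) \lor \lnot q   — eliminate \to
≡ \lnot ((\lnot q \land \lnot r) \lor (\lnot \lnot q \land r)) \lor \lnot q   — expand \oplus
≡ (\lnot (\lnot q \land \lnot r) \land \lnot (\lnot \lnot q \land r)) \lor \lnot q   — De Morgan
≡ ((\lnot \lnot q \lor \lnot \lnot r) \land \lnot (\lnot \lnot q \land r)) \lor \lnot q   — De Morgan
≡ ((q \lor \lnot \lnot r) \land \lnot (\lnot \lnot q \land r)) \lor \lnot q   — double negation
≡ ((q \lor r) \land \lnot (\lnot \lnot q \land r)) \lor \lnot q   — double negation
≡ ((q \lor r) \land (\lnot \lnot \lnot q \lor \lnot r)) \lor \lnot q   — De Morgan
≡ ((q \lor r) \land (\lnot q \lor \lnot r)) \lor \lnot q   — double negation
≡ (q \land \lnot q) \lor (q \land \lnot r) \lor (r \land \lnot q) \lor (r \land \lnot r) \lor \lnot q   — distribute \land over \lor
≡ (q \land \lnot r) \lor \lnot q   — simplify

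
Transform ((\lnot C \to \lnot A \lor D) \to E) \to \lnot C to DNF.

((\lnot C \to \lnot A \lor D) \to E) \to \lnot C
= \lnot ((\lnot C \to \lnot A \lor D) \to E) \lor \lnot C
= \lnot (\lnot (\lnot C \to \lnot A \lor D) \lor E) \lor \lnot C
= \lnot (\lnot (\lnot \lnot C \lor \lnot A \lor D) \lor E) \lor \lnot C
= \lnot \lnot (\lnot \lnot C \lor \lnot A \lor D) \land \lnot E \lor \lnot C
= (\lnot \lnot C \lor \lnot A \lor D) \land \lnot E \lor \lnot C
= (C \lor \lnot A \lor D) \land \lnot E \lor \lnot C
= C \land \lnot E \lor \lnot A \land \lnot E \lor D \land \lnot E \lor \lnot C

C \land \lnot E \lor \lnot A \land \lnot E \lor D \land \lnot E \lor \lnot C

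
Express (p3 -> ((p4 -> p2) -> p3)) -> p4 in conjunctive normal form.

(p3 | p4) & (~p3 | p4)

(p3 -> ((p4 -> p2) -> p3)) -> p4
≡ ~(p3 -> ((p4 -> p2) -> p3)) | p4   [eliminate ->]
≡ ~(~p3 | ((p4 -> p2) -> p3)) | p4   [eliminate ->]
≡ ~(~p3 | ~(p4 -> p2) | p3) | p4   [eliminate ->]
≡ ~(~p3 | ~(~p4 | p2) | p3) | p4   [eliminate ->]
≡ (~~p3 & ~~(~p4 | p2) & ~p3) | p4   [De Morgan]
≡ (p3 & ~~(~p4 | p2) & ~p3) | p4   [double negation]
≡ (p3 & (~p4 | p2) & ~p3) | p4   [double negation]
≡ (p3 | p4) & (~p4 | p2 | p4) & (~p3 | p4)   [distribute | over &]
≡ (p3 | p4) & (~p3 | p4)   [simplify]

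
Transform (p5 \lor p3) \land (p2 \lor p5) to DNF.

p5 \lor p3 \land p2

(p5 \lor p3) \land (p2 \lor p5)
≡ p5 \land p2 \lor p5 \land p5 \lor p3 \land p2 \lor p3 \land p5   [distribute \land over \lor]
≡ p5 \lor p3 \land p2   [simplify]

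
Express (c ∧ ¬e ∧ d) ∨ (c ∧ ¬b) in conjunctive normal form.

c ∧ (¬e ∨ ¬b) ∧ (d ∨ ¬b)

(c ∧ ¬e ∧ d) ∨ (c ∧ ¬b)
= (c ∨ c) ∧ (c ∨ ¬b) ∧ (¬e ∨ c) ∧ (¬e ∨ ¬b) ∧ (d ∨ c) ∧ (d ∨ ¬b)   [distribute ∨ over ∧]
= c ∧ (¬e ∨ ¬b) ∧ (d ∨ ¬b)   [simplify]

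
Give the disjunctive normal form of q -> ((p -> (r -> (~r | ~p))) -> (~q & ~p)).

q -> ((p -> (r -> (~r | ~p))) -> (~q & ~p))
≡ ~q | ((p -> (r -> (~r | ~p))) -> (~q & ~p))   [eliminate ->]
≡ ~q | ~(p -> (r -> (~r | ~p))) | (~q & ~p)   [eliminate ->]
≡ ~q | ~(~p | (r -> (~r | ~p))) | (~q & ~p)   [eliminate ->]
≡ ~q | ~(~p | ~r | ~r | ~p) | (~q & ~p)   [eliminate ->]
≡ ~q | (~~p & ~~r & ~~r & ~~p) | (~q & ~p)   [De Morgan]
≡ ~q | (p & ~~r & ~~r & ~~p) | (~q & ~p)   [double negation]
≡ ~q | (p & r & ~~r & ~~p) | (~q & ~p)   [double negation]
≡ ~q | (p & r & r & ~~p) | (~q & ~p)   [double negation]
≡ ~q | (p & r & r & p) | (~q & ~p)   [double negation]
≡ ~q | (p & r)   [simplify]

~q | (p & r)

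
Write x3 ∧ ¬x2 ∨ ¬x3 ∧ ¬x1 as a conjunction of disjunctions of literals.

(x3 ∨ ¬x1) ∧ (¬x2 ∨ ¬x3) ∧ (¬x2 ∨ ¬x1)

x3 ∧ ¬x2 ∨ ¬x3 ∧ ¬x1
= (x3 ∨ ¬x3) ∧ (x3 ∨ ¬x1) ∧ (¬x2 ∨ ¬x3) ∧ (¬x2 ∨ ¬x1)   [distribute ∨ over ∧]
= (x3 ∨ ¬x1) ∧ (¬x2 ∨ ¬x3) ∧ (¬x2 ∨ ¬x1)   [simplify]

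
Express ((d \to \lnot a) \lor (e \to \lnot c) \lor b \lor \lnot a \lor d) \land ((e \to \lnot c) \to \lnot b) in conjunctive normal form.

((d \to \lnot a) \lor (e \to \lnot c) \lor b \lor \lnot a \lor d) \land ((e \to \lnot c) \to \lnot b)
⇔ (\lnot d \lor \lnot a \lor (e \to \lnot c) \lor b \lor \lnot a \lor d) \land ((e \to \lnot c) \to \lnot b)   (eliminate \to)
⇔ (\lnot d \lor \lnot a \lor \lnot e \lor \lnot c \lor b \lor \lnot a \lor d) \land ((e \to \lnot c) \to \lnot b)   (eliminate \to)
⇔ (\lnot d \lor \lnot a \lor \lnot e \lor \lnot c \lor b \lor \lnot a \lor d) \land (\lnot (e \to \lnot c) \lor \lnot b)   (eliminate \to)
⇔ (\lnot d \lor \lnot a \lor \lnot e \lor \lnot c \lor b \lor \lnot a \lor d) \land (\lnot (\lnot e \lor \lnot c) \lor \lnot b)   (eliminate \to)
⇔ (\lnot d \lor \lnot a \lor \lnot e \lor \lnot c \lor b \lor \lnot a \lor d) \land ((\lnot \lnot e \land \lnot \lnot c) \lor \lnot b)   (De Morgan)
⇔ (\lnot d \lor \lnot a \lor \lnot e \lor \lnot c \lor b \lor \lnot a \lor d) \land ((e \land \lnot \lnot c) \lor \lnot b)   (double negation)
⇔ (\lnot d \lor \lnot a \lor \lnot e \lor \lnot c \lor b \lor \lnot a \lor d) \land ((e \land c) \lor \lnot b)   (double negation)
⇔ (\lnot d \lor \lnot a \lor \lnot e \lor \lnot c \lor b \lor \lnot a \lor d) \land (e \lor \lnot b) \land (c \lor \lnot b)   (distribute \lor over \land)
⇔ (e \lor \lnot b) \land (c \lor \lnot b)   (simplify)

(e \lor \lnot b) \land (c \lor \lnot b)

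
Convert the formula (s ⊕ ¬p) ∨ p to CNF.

¬s ∨ p

(s ⊕ ¬p) ∨ p
≡ ((s ∨ ¬p) ∧ ¬(s ∧ ¬p)) ∨ p   — expand ⊕
≡ ((s ∨ ¬p) ∧ (¬s ∨ ¬¬p)) ∨ p   — De Morgan
≡ ((s ∨ ¬p) ∧ (¬s ∨ p)) ∨ p   — double negation
≡ (s ∨ ¬p ∨ p) ∧ (¬s ∨ p ∨ p)   — distribute ∨ over ∧
≡ ¬s ∨ p   — simplify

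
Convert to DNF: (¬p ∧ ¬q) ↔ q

(¬p ∧ ¬q) ↔ q
≡ ((¬p ∧ ¬q) → q) ∧ (q → (¬p ∧ ¬q))   (eliminate ↔)
≡ (¬(¬p ∧ ¬q) ∨ q) ∧ (q → (¬p ∧ ¬q))   (eliminate →)
≡ (¬(¬p ∧ ¬q) ∨ q) ∧ (¬q ∨ (¬p ∧ ¬q))   (eliminate →)
≡ (¬¬p ∨ ¬¬q ∨ q) ∧ (¬q ∨ (¬p ∧ ¬q))   (De Morgan)
≡ (p ∨ ¬¬q ∨ q) ∧ (¬q ∨ (¬p ∧ ¬q))   (double negation)
≡ (p ∨ q ∨ q) ∧ (¬q ∨ (¬p ∧ ¬q))   (double negation)
≡ (p ∧ ¬q) ∨ (p ∧ ¬p ∧ ¬q) ∨ (q ∧ ¬q) ∨ (q ∧ ¬p ∧ ¬q) ∨ (q ∧ ¬q) ∨ (q ∧ ¬p ∧ ¬q)   (distribute ∧ over ∨)
≡ p ∧ ¬q   (simplify)

p ∧ ¬q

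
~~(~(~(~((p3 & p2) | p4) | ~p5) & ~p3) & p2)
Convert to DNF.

~~(~(~(~((p3 & p2) | p4) | ~p5) & ~p3) & p2)
= ~(~(~((p3 & p2) | p4) | ~p5) & ~p3) & p2   [double negation]
= (~~(~((p3 & p2) | p4) | ~p5) | ~~p3) & p2   [De Morgan]
= (~((p3 & p2) | p4) | ~p5 | ~~p3) & p2   [double negation]
= ((~(p3 & p2) & ~p4) | ~p5 | ~~p3) & p2   [De Morgan]
= (((~p3 | ~p2) & ~p4) | ~p5 | ~~p3) & p2   [De Morgan]
= (((~p3 | ~p2) & ~p4) | ~p5 | p3) & p2   [double negation]
= (~p3 & ~p4 & p2) | (~p2 & ~p4 & p2) | (~p5 & p2) | (p3 & p2)   [distribute & over |]
= (~p3 & ~p4 & p2) | (~p5 & p2) | (p3 & p2)   [simplify]

(~p3 & ~p4 & p2) | (~p5 & p2) | (p3 & p2)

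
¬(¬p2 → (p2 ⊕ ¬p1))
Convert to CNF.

¬p2 ∧ (p1 ∨ p2)

¬(¬p2 → (p2 ⊕ ¬p1))
≡ ¬(¬¬p2 ∨ (p2 ⊕ ¬p1))   — eliminate →
≡ ¬(¬¬p2 ∨ ((p2 ∨ ¬p1) ∧ ¬(p2 ∧ ¬p1)))   — expand ⊕
≡ ¬¬¬p2 ∧ ¬((p2 ∨ ¬p1) ∧ ¬(p2 ∧ ¬p1))   — De Morgan
≡ ¬p2 ∧ ¬((p2 ∨ ¬p1) ∧ ¬(p2 ∧ ¬p1))   — double negation
≡ ¬p2 ∧ (¬(p2 ∨ ¬p1) ∨ ¬¬(p2 ∧ ¬p1))   — De Morgan
≡ ¬p2 ∧ ((¬p2 ∧ ¬¬p1) ∨ ¬¬(p2 ∧ ¬p1))   — De Morgan
≡ ¬p2 ∧ ((¬p2 ∧ p1) ∨ ¬¬(p2 ∧ ¬p1))   — double negation
≡ ¬p2 ∧ ((¬p2 ∧ p1) ∨ (p2 ∧ ¬p1))   — double negation
≡ ¬p2 ∧ (¬p2 ∨ p2) ∧ (¬p2 ∨ ¬p1) ∧ (p1 ∨ p2) ∧ (p1 ∨ ¬p1)   — distribute ∨ over ∧
≡ ¬p2 ∧ (p1 ∨ p2)   — simplify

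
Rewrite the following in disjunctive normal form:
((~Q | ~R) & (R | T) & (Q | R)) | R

(~R & T & Q) | R

((~Q | ~R) & (R | T) & (Q | R)) | R
≡ (~Q & R & Q) | (~Q & R & R) | (~Q & T & Q) | (~Q & T & R) | (~R & R & Q) | (~R & R & R) | (~R & T & Q) | (~R & T & R) | R   [distribute & over |]
≡ (~R & T & Q) | R   [simplify]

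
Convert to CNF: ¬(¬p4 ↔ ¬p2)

¬(¬p4 ↔ ¬p2)
≡ ¬((¬p4 → ¬p2) ∧ (¬p2 → ¬p4))   [eliminate ↔]
≡ ¬((¬¬p4 ∨ ¬p2) ∧ (¬p2 → ¬p4))   [eliminate →]
≡ ¬((¬¬p4 ∨ ¬p2) ∧ (¬¬p2 ∨ ¬p4))   [eliminate →]
≡ ¬(¬¬p4 ∨ ¬p2) ∨ ¬(¬¬p2 ∨ ¬p4)   [De Morgan]
≡ ¬¬¬p4 ∧ ¬¬p2 ∨ ¬(¬¬p2 ∨ ¬p4)   [De Morgan]
≡ ¬p4 ∧ ¬¬p2 ∨ ¬(¬¬p2 ∨ ¬p4)   [double negation]
≡ ¬p4 ∧ p2 ∨ ¬(¬¬p2 ∨ ¬p4)   [double negation]
≡ ¬p4 ∧ p2 ∨ ¬¬¬p2 ∧ ¬¬p4   [De Morgan]
≡ ¬p4 ∧ p2 ∨ ¬p2 ∧ ¬¬p4   [double negation]
≡ ¬p4 ∧ p2 ∨ ¬p2 ∧ p4   [double negation]
≡ (¬p4 ∨ ¬p2) ∧ (¬p4 ∨ p4) ∧ (p2 ∨ ¬p2) ∧ (p2 ∨ p4)   [distribute ∨ over ∧]
≡ (¬p4 ∨ ¬p2) ∧ (p2 ∨ p4)   [simplify]

(¬p4 ∨ ¬p2) ∧ (p2 ∨ p4)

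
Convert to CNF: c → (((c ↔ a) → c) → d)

¬c ∨ d

c → (((c ↔ a) → c) → d)
≡ ¬c ∨ (((c ↔ a) → c) → d)   [eliminate →]
≡ ¬c ∨ ¬((c ↔ a) → c) ∨ d   [eliminate →]
≡ ¬c ∨ ¬(¬(c ↔ a) ∨ c) ∨ d   [eliminate →]
≡ ¬c ∨ ¬(¬((c → a) ∧ (a → c)) ∨ c) ∨ d   [eliminate ↔]
≡ ¬c ∨ ¬(¬((¬c ∨ a) ∧ (a → c)) ∨ c) ∨ d   [eliminate →]
≡ ¬c ∨ ¬(¬((¬c ∨ a) ∧ (¬a ∨ c)) ∨ c) ∨ d   [eliminate →]
≡ ¬c ∨ (¬¬((¬c ∨ a) ∧ (¬a ∨ c)) ∧ ¬c) ∨ d   [De Morgan]
≡ ¬c ∨ ((¬c ∨ a) ∧ (¬a ∨ c) ∧ ¬c) ∨ d   [double negation]
≡ (¬c ∨ ¬c ∨ a ∨ d) ∧ (¬c ∨ ¬a ∨ c ∨ d) ∧ (¬c ∨ ¬c ∨ d)   [distribute ∨ over ∧]
≡ ¬c ∨ d   [simplify]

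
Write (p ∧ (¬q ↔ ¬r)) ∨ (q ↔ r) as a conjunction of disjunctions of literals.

(q ∨ ¬r) ∧ (r ∨ ¬q)

(p ∧ (¬q ↔ ¬r)) ∨ (q ↔ r)
⇔ (p ∧ (¬q → ¬r) ∧ (¬r → ¬q)) ∨ (q ↔ r)   [eliminate ↔]
⇔ (p ∧ (¬¬q ∨ ¬r) ∧ (¬r → ¬q)) ∨ (q ↔ r)   [eliminate →]
⇔ (p ∧ (¬¬q ∨ ¬r) ∧ (¬¬r ∨ ¬q)) ∨ (q ↔ r)   [eliminate →]
⇔ (p ∧ (¬¬q ∨ ¬r) ∧ (¬¬r ∨ ¬q)) ∨ ((q → r) ∧ (r → q))   [eliminate ↔]
⇔ (p ∧ (¬¬q ∨ ¬r) ∧ (¬¬r ∨ ¬q)) ∨ ((¬q ∨ r) ∧ (r → q))   [eliminate →]
⇔ (p ∧ (¬¬q ∨ ¬r) ∧ (¬¬r ∨ ¬q)) ∨ ((¬q ∨ r) ∧ (¬r ∨ q))   [eliminate →]
⇔ (p ∧ (q ∨ ¬r) ∧ (¬¬r ∨ ¬q)) ∨ ((¬q ∨ r) ∧ (¬r ∨ q))   [double negation]
⇔ (p ∧ (q ∨ ¬r) ∧ (r ∨ ¬q)) ∨ ((¬q ∨ r) ∧ (¬r ∨ q))   [double negation]
⇔ (p ∨ ¬q ∨ r) ∧ (p ∨ ¬r ∨ q) ∧ (q ∨ ¬r ∨ ¬q ∨ r) ∧ (q ∨ ¬r ∨ ¬r ∨ q) ∧ (r ∨ ¬q ∨ ¬q ∨ r) ∧ (r ∨ ¬q ∨ ¬r ∨ q)   [distribute ∨ over ∧]
⇔ (q ∨ ¬r) ∧ (r ∨ ¬q)   [simplify]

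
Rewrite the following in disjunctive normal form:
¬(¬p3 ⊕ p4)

¬(¬p3 ⊕ p4)
≡ ¬(¬p3 ∧ ¬p4 ∨ ¬¬p3 ∧ p4)   [expand ⊕]
≡ ¬(¬p3 ∧ ¬p4) ∧ ¬(¬¬p3 ∧ p4)   [De Morgan]
≡ (¬¬p3 ∨ ¬¬p4) ∧ ¬(¬¬p3 ∧ p4)   [De Morgan]
≡ (p3 ∨ ¬¬p4) ∧ ¬(¬¬p3 ∧ p4)   [double negation]
≡ (p3 ∨ p4) ∧ ¬(¬¬p3 ∧ p4)   [double negation]
≡ (p3 ∨ p4) ∧ (¬¬¬p3 ∨ ¬p4)   [De Morgan]
≡ (p3 ∨ p4) ∧ (¬p3 ∨ ¬p4)   [double negation]
≡ p3 ∧ ¬p3 ∨ p3 ∧ ¬p4 ∨ p4 ∧ ¬p3 ∨ p4 ∧ ¬p4   [distribute ∧ over ∨]
≡ p3 ∧ ¬p4 ∨ p4 ∧ ¬p3   [simplify]

p3 ∧ ¬p4 ∨ p4 ∧ ¬p3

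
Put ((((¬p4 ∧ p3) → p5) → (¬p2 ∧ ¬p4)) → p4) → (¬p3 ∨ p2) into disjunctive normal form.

(¬p4 ∧ p3 ∧ ¬p5) ∨ (¬p2 ∧ ¬p4) ∨ ¬p3 ∨ p2

((((¬p4 ∧ p3) → p5) → (¬p2 ∧ ¬p4)) → p4) → (¬p3 ∨ p2)
≡ ¬((((¬p4 ∧ p3) → p5) → (¬p2 ∧ ¬p4)) → p4) ∨ ¬p3 ∨ p2   [eliminate →]
≡ ¬(¬(((¬p4 ∧ p3) → p5) → (¬p2 ∧ ¬p4)) ∨ p4) ∨ ¬p3 ∨ p2   [eliminate →]
≡ ¬(¬(¬((¬p4 ∧ p3) → p5) ∨ (¬p2 ∧ ¬p4)) ∨ p4) ∨ ¬p3 ∨ p2   [eliminate →]
≡ ¬(¬(¬(¬(¬p4 ∧ p3) ∨ p5) ∨ (¬p2 ∧ ¬p4)) ∨ p4) ∨ ¬p3 ∨ p2   [eliminate →]
≡ (¬¬(¬(¬(¬p4 ∧ p3) ∨ p5) ∨ (¬p2 ∧ ¬p4)) ∧ ¬p4) ∨ ¬p3 ∨ p2   [De Morgan]
≡ ((¬(¬(¬p4 ∧ p3) ∨ p5) ∨ (¬p2 ∧ ¬p4)) ∧ ¬p4) ∨ ¬p3 ∨ p2   [double negation]
≡ (((¬¬(¬p4 ∧ p3) ∧ ¬p5) ∨ (¬p2 ∧ ¬p4)) ∧ ¬p4) ∨ ¬p3 ∨ p2   [De Morgan]
≡ (((¬p4 ∧ p3 ∧ ¬p5) ∨ (¬p2 ∧ ¬p4)) ∧ ¬p4) ∨ ¬p3 ∨ p2   [double negation]
≡ (¬p4 ∧ p3 ∧ ¬p5 ∧ ¬p4) ∨ (¬p2 ∧ ¬p4 ∧ ¬p4) ∨ ¬p3 ∨ p2   [distribute ∧ over ∨]
≡ (¬p4 ∧ p3 ∧ ¬p5) ∨ (¬p2 ∧ ¬p4) ∨ ¬p3 ∨ p2   [simplify]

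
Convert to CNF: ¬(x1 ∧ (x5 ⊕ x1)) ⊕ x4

(¬x1 ∨ x5 ∨ x4) ∧ (x1 ∨ ¬x4) ∧ (¬x5 ∨ ¬x1 ∨ ¬x4)

¬(x1 ∧ (x5 ⊕ x1)) ⊕ x4
≡ (¬(x1 ∧ (x5 ⊕ x1)) ∨ x4) ∧ ¬(¬(x1 ∧ (x5 ⊕ x1)) ∧ x4)   (expand ⊕)
≡ (¬(x1 ∧ (x5 ∨ x1) ∧ ¬(x5 ∧ x1)) ∨ x4) ∧ ¬(¬(x1 ∧ (x5 ⊕ x1)) ∧ x4)   (expand ⊕)
≡ (¬(x1 ∧ (x5 ∨ x1) ∧ ¬(x5 ∧ x1)) ∨ x4) ∧ ¬(¬(x1 ∧ (x5 ∨ x1) ∧ ¬(x5 ∧ x1)) ∧ x4)   (expand ⊕)
≡ (¬x1 ∨ ¬(x5 ∨ x1) ∨ ¬¬(x5 ∧ x1) ∨ x4) ∧ ¬(¬(x1 ∧ (x5 ∨ x1) ∧ ¬(x5 ∧ x1)) ∧ x4)   (De Morgan)
≡ (¬x1 ∨ (¬x5 ∧ ¬x1) ∨ ¬¬(x5 ∧ x1) ∨ x4) ∧ ¬(¬(x1 ∧ (x5 ∨ x1) ∧ ¬(x5 ∧ x1)) ∧ x4)   (De Morgan)
≡ (¬x1 ∨ (¬x5 ∧ ¬x1) ∨ (x5 ∧ x1) ∨ x4) ∧ ¬(¬(x1 ∧ (x5 ∨ x1) ∧ ¬(x5 ∧ x1)) ∧ x4)   (double negation)
≡ (¬x1 ∨ (¬x5 ∧ ¬x1) ∨ (x5 ∧ x1) ∨ x4) ∧ (¬¬(x1 ∧ (x5 ∨ x1) ∧ ¬(x5 ∧ x1)) ∨ ¬x4)   (De Morgan)
≡ (¬x1 ∨ (¬x5 ∧ ¬x1) ∨ (x5 ∧ x1) ∨ x4) ∧ ((x1 ∧ (x5 ∨ x1) ∧ ¬(x5 ∧ x1)) ∨ ¬x4)   (double negation)
≡ (¬x1 ∨ (¬x5 ∧ ¬x1) ∨ (x5 ∧ x1) ∨ x4) ∧ ((x1 ∧ (x5 ∨ x1) ∧ (¬x5 ∨ ¬x1)) ∨ ¬x4)   (De Morgan)
≡ (¬x1 ∨ ¬x5 ∨ x5 ∨ x4) ∧ (¬x1 ∨ ¬x5 ∨ x1 ∨ x4) ∧ (¬x1 ∨ ¬x1 ∨ x5 ∨ x4) ∧ (¬x1 ∨ ¬x1 ∨ x1 ∨ x4) ∧ (x1 ∨ ¬x4) ∧ (x5 ∨ x1 ∨ ¬x4) ∧ (¬x5 ∨ ¬x1 ∨ ¬x4)   (distribute ∨ over ∧)
≡ (¬x1 ∨ x5 ∨ x4) ∧ (x1 ∨ ¬x4) ∧ (¬x5 ∨ ¬x1 ∨ ¬x4)   (simplify)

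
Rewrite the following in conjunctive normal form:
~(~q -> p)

~(~q -> p)
≡ ~(~~q | p)   (eliminate ->)
≡ ~~~q & ~p   (De Morgan)
≡ ~q & ~p   (double negation)

~q & ~p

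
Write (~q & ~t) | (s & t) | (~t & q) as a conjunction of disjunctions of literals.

(~q & ~t) | (s & t) | (~t & q)
⇔ (~q | s | ~t) & (~q | s | q) & (~q | t | ~t) & (~q | t | q) & (~t | s | ~t) & (~t | s | q) & (~t | t | ~t) & (~t | t | q)   [distribute | over &]
⇔ ~t | s   [simplify]

~t | s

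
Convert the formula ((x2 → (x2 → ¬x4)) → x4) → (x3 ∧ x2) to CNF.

(¬x4 ∨ x3) ∧ (¬x4 ∨ x2)

((x2 → (x2 → ¬x4)) → x4) → (x3 ∧ x2)
≡ ¬((x2 → (x2 → ¬x4)) → x4) ∨ (x3 ∧ x2)
≡ ¬(¬(x2 → (x2 → ¬x4)) ∨ x4) ∨ (x3 ∧ x2)
≡ ¬(¬(¬x2 ∨ (x2 → ¬x4)) ∨ x4) ∨ (x3 ∧ x2)
≡ ¬(¬(¬x2 ∨ ¬x2 ∨ ¬x4) ∨ x4) ∨ (x3 ∧ x2)
≡ (¬¬(¬x2 ∨ ¬x2 ∨ ¬x4) ∧ ¬x4) ∨ (x3 ∧ x2)
≡ ((¬x2 ∨ ¬x2 ∨ ¬x4) ∧ ¬x4) ∨ (x3 ∧ x2)
≡ (¬x2 ∨ ¬x2 ∨ ¬x4 ∨ x3) ∧ (¬x2 ∨ ¬x2 ∨ ¬x4 ∨ x2) ∧ (¬x4 ∨ x3) ∧ (¬x4 ∨ x2)
≡ (¬x4 ∨ x3) ∧ (¬x4 ∨ x2)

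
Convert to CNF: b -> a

b -> a
≡ ~b | a   (eliminate ->)

~b | a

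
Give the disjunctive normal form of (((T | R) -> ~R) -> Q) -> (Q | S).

(((T | R) -> ~R) -> Q) -> (Q | S)
≡ ~(((T | R) -> ~R) -> Q) | Q | S   (eliminate ->)
≡ ~(~((T | R) -> ~R) | Q) | Q | S   (eliminate ->)
≡ ~(~(~(T | R) | ~R) | Q) | Q | S   (eliminate ->)
≡ (~~(~(T | R) | ~R) & ~Q) | Q | S   (De Morgan)
≡ ((~(T | R) | ~R) & ~Q) | Q | S   (double negation)
≡ (((~T & ~R) | ~R) & ~Q) | Q | S   (De Morgan)
≡ (~T & ~R & ~Q) | (~R & ~Q) | Q | S   (distribute & over |)
≡ (~R & ~Q) | Q | S   (simplify)

(~R & ~Q) | Q | S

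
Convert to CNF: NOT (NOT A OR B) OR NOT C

(A OR NOT C) AND (NOT B OR NOT C)

NOT (NOT A OR B) OR NOT C
= (NOT NOT A AND NOT B) OR NOT C   (De Morgan)
= (A AND NOT B) OR NOT C   (double negation)
= (A OR NOT C) AND (NOT B OR NOT C)   (distribute OR over AND)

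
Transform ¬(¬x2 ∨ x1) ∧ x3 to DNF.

¬(¬x2 ∨ x1) ∧ x3
⇔ ¬¬x2 ∧ ¬x1 ∧ x3
⇔ x2 ∧ ¬x1 ∧ x3

x2 ∧ ¬x1 ∧ x3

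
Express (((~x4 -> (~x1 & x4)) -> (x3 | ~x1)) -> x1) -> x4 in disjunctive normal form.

~x1 | x4

(((~x4 -> (~x1 & x4)) -> (x3 | ~x1)) -> x1) -> x4
≡ ~(((~x4 -> (~x1 & x4)) -> (x3 | ~x1)) -> x1) | x4   [eliminate ->]
≡ ~(~((~x4 -> (~x1 & x4)) -> (x3 | ~x1)) | x1) | x4   [eliminate ->]
≡ ~(~(~(~x4 -> (~x1 & x4)) | x3 | ~x1) | x1) | x4   [eliminate ->]
≡ ~(~(~(~~x4 | (~x1 & x4)) | x3 | ~x1) | x1) | x4   [eliminate ->]
≡ (~~(~(~~x4 | (~x1 & x4)) | x3 | ~x1) & ~x1) | x4   [De Morgan]
≡ ((~(~~x4 | (~x1 & x4)) | x3 | ~x1) & ~x1) | x4   [double negation]
≡ (((~~~x4 & ~(~x1 & x4)) | x3 | ~x1) & ~x1) | x4   [De Morgan]
≡ (((~x4 & ~(~x1 & x4)) | x3 | ~x1) & ~x1) | x4   [double negation]
≡ (((~x4 & (~~x1 | ~x4)) | x3 | ~x1) & ~x1) | x4   [De Morgan]
≡ (((~x4 & (x1 | ~x4)) | x3 | ~x1) & ~x1) | x4   [double negation]
≡ (~x4 & x1 & ~x1) | (~x4 & ~x4 & ~x1) | (x3 & ~x1) | (~x1 & ~x1) | x4   [distribute & over |]
≡ ~x1 | x4   [simplify]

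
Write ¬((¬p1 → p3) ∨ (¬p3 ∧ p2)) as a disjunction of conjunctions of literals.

¬((¬p1 → p3) ∨ (¬p3 ∧ p2))
≡ ¬(¬¬p1 ∨ p3 ∨ (¬p3 ∧ p2))   — eliminate →
≡ ¬¬¬p1 ∧ ¬p3 ∧ ¬(¬p3 ∧ p2)   — De Morgan
≡ ¬p1 ∧ ¬p3 ∧ ¬(¬p3 ∧ p2)   — double negation
≡ ¬p1 ∧ ¬p3 ∧ (¬¬p3 ∨ ¬p2)   — De Morgan
≡ ¬p1 ∧ ¬p3 ∧ (p3 ∨ ¬p2)   — double negation
≡ (¬p1 ∧ ¬p3 ∧ p3) ∨ (¬p1 ∧ ¬p3 ∧ ¬p2)   — distribute ∧ over ∨
≡ ¬p1 ∧ ¬p3 ∧ ¬p2   — simplify

¬p1 ∧ ¬p3 ∧ ¬p2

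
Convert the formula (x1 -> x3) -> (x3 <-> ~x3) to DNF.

(x1 -> x3) -> (x3 <-> ~x3)
≡ ~(x1 -> x3) | (x3 <-> ~x3)   — eliminate ->
≡ ~(~x1 | x3) | (x3 <-> ~x3)   — eliminate ->
≡ ~(~x1 | x3) | ((x3 -> ~x3) & (~x3 -> x3))   — eliminate <->
≡ ~(~x1 | x3) | ((~x3 | ~x3) & (~x3 -> x3))   — eliminate ->
≡ ~(~x1 | x3) | ((~x3 | ~x3) & (~~x3 | x3))   — eliminate ->
≡ (~~x1 & ~x3) | ((~x3 | ~x3) & (~~x3 | x3))   — De Morgan
≡ (x1 & ~x3) | ((~x3 | ~x3) & (~~x3 | x3))   — double negation
≡ (x1 & ~x3) | ((~x3 | ~x3) & (x3 | x3))   — double negation
≡ (x1 & ~x3) | (~x3 & x3) | (~x3 & x3) | (~x3 & x3) | (~x3 & x3)   — distribute & over |
≡ x1 & ~x3   — simplify

x1 & ~x3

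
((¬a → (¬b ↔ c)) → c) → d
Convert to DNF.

((¬a → (¬b ↔ c)) → c) → d
⇔ ¬((¬a → (¬b ↔ c)) → c) ∨ d   — eliminate →
⇔ ¬(¬(¬a → (¬b ↔ c)) ∨ c) ∨ d   — eliminate →
⇔ ¬(¬(¬¬a ∨ (¬b ↔ c)) ∨ c) ∨ d   — eliminate →
⇔ ¬(¬(¬¬a ∨ ((¬b → c) ∧ (c → ¬b))) ∨ c) ∨ d   — eliminate ↔
⇔ ¬(¬(¬¬a ∨ ((¬¬b ∨ c) ∧ (c → ¬b))) ∨ c) ∨ d   — eliminate →
⇔ ¬(¬(¬¬a ∨ ((¬¬b ∨ c) ∧ (¬c ∨ ¬b))) ∨ c) ∨ d   — eliminate →
⇔ (¬¬(¬¬a ∨ ((¬¬b ∨ c) ∧ (¬c ∨ ¬b))) ∧ ¬c) ∨ d   — De Morgan
⇔ ((¬¬a ∨ ((¬¬b ∨ c) ∧ (¬c ∨ ¬b))) ∧ ¬c) ∨ d   — double negation
⇔ ((a ∨ ((¬¬b ∨ c) ∧ (¬c ∨ ¬b))) ∧ ¬c) ∨ d   — double negation
⇔ ((a ∨ ((b ∨ c) ∧ (¬c ∨ ¬b))) ∧ ¬c) ∨ d   — double negation
⇔ (a ∧ ¬c) ∨ (b ∧ ¬c ∧ ¬c) ∨ (b ∧ ¬b ∧ ¬c) ∨ (c ∧ ¬c ∧ ¬c) ∨ (c ∧ ¬b ∧ ¬c) ∨ d   — distribute ∧ over ∨
⇔ (a ∧ ¬c) ∨ (b ∧ ¬c) ∨ d   — simplify

(a ∧ ¬c) ∨ (b ∧ ¬c) ∨ d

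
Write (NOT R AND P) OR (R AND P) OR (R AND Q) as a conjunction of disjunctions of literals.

(P OR R) AND (P OR Q)

(NOT R AND P) OR (R AND P) OR (R AND Q)
≡ (NOT R OR R OR R) AND (NOT R OR R OR Q) AND (NOT R OR P OR R) AND (NOT R OR P OR Q) AND (P OR R OR R) AND (P OR R OR Q) AND (P OR P OR R) AND (P OR P OR Q)   [distribute OR over AND]
≡ (P OR R) AND (P OR Q)   [simplify]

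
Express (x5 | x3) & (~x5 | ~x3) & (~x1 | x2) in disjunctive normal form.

(x5 | x3) & (~x5 | ~x3) & (~x1 | x2)
= (x5 & ~x5 & ~x1) | (x5 & ~x5 & x2) | (x5 & ~x3 & ~x1) | (x5 & ~x3 & x2) | (x3 & ~x5 & ~x1) | (x3 & ~x5 & x2) | (x3 & ~x3 & ~x1) | (x3 & ~x3 & x2)
= (x5 & ~x3 & ~x1) | (x5 & ~x3 & x2) | (x3 & ~x5 & ~x1) | (x3 & ~x5 & x2)

(x5 & ~x3 & ~x1) | (x5 & ~x3 & x2) | (x3 & ~x5 & ~x1) | (x3 & ~x5 & x2)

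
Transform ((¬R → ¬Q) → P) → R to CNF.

((¬R → ¬Q) → P) → R
≡ ¬((¬R → ¬Q) → P) ∨ R   [eliminate →]
≡ ¬(¬(¬R → ¬Q) ∨ P) ∨ R   [eliminate →]
≡ ¬(¬(¬¬R ∨ ¬Q) ∨ P) ∨ R   [eliminate →]
≡ (¬¬(¬¬R ∨ ¬Q) ∧ ¬P) ∨ R   [De Morgan]
≡ ((¬¬R ∨ ¬Q) ∧ ¬P) ∨ R   [double negation]
≡ ((R ∨ ¬Q) ∧ ¬P) ∨ R   [double negation]
≡ (R ∨ ¬Q ∨ R) ∧ (¬P ∨ R)   [distribute ∨ over ∧]
≡ (R ∨ ¬Q) ∧ (¬P ∨ R)   [simplify]

(R ∨ ¬Q) ∧ (¬P ∨ R)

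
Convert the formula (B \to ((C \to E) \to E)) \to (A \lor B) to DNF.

A \lor B

(B \to ((C \to E) \to E)) \to (A \lor B)
≡ \lnot (B \to ((C \to E) \to E)) \lor A \lor B   [eliminate \to]
≡ \lnot (\lnot B \lor ((C \to E) \to E)) \lor A \lor B   [eliminate \to]
≡ \lnot (\lnot B \lor \lnot (C \to E) \lor E) \lor A \lor B   [eliminate \to]
≡ \lnot (\lnot B \lor \lnot (\lnot C \lor E) \lor E) \lor A \lor B   [eliminate \to]
≡ (\lnot \lnot B \land \lnot \lnot (\lnot C \lor E) \land \lnot E) \lor A \lor B   [De Morgan]
≡ (B \land \lnot \lnot (\lnot C \lor E) \land \lnot E) \lor A \lor B   [double negation]
≡ (B \land (\lnot C \lor E) \land \lnot E) \lor A \lor B   [double negation]
≡ (B \land \lnot C \land \lnot E) \lor (B \land E \land \lnot E) \lor A \lor B   [distribute \land over \lor]
≡ A \lor B   [simplify]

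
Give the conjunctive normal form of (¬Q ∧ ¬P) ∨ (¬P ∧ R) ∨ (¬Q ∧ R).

(¬Q ∨ ¬P) ∧ (¬Q ∨ R) ∧ (¬P ∨ R)

(¬Q ∧ ¬P) ∨ (¬P ∧ R) ∨ (¬Q ∧ R)
= (¬Q ∨ ¬P ∨ ¬Q) ∧ (¬Q ∨ ¬P ∨ R) ∧ (¬Q ∨ R ∨ ¬Q) ∧ (¬Q ∨ R ∨ R) ∧ (¬P ∨ ¬P ∨ ¬Q) ∧ (¬P ∨ ¬P ∨ R) ∧ (¬P ∨ R ∨ ¬Q) ∧ (¬P ∨ R ∨ R)   — distribute ∨ over ∧
= (¬Q ∨ ¬P) ∧ (¬Q ∨ R) ∧ (¬P ∨ R)   — simplify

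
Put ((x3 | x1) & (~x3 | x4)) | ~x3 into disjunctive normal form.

(x3 & x4) | (x1 & x4) | ~x3

((x3 | x1) & (~x3 | x4)) | ~x3
⇔ (x3 & ~x3) | (x3 & x4) | (x1 & ~x3) | (x1 & x4) | ~x3   (distribute & over |)
⇔ (x3 & x4) | (x1 & x4) | ~x3   (simplify)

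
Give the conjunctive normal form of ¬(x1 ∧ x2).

¬x1 ∨ ¬x2

¬(x1 ∧ x2)
= ¬x1 ∨ ¬x2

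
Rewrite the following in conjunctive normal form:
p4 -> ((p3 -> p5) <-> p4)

p4 -> ((p3 -> p5) <-> p4)
≡ ~p4 | ((p3 -> p5) <-> p4)   [eliminate ->]
≡ ~p4 | (((p3 -> p5) -> p4) & (p4 -> (p3 -> p5)))   [eliminate <->]
≡ ~p4 | ((~(p3 -> p5) | p4) & (p4 -> (p3 -> p5)))   [eliminate ->]
≡ ~p4 | ((~(~p3 | p5) | p4) & (p4 -> (p3 -> p5)))   [eliminate ->]
≡ ~p4 | ((~(~p3 | p5) | p4) & (~p4 | (p3 -> p5)))   [eliminate ->]
≡ ~p4 | ((~(~p3 | p5) | p4) & (~p4 | ~p3 | p5))   [eliminate ->]
≡ ~p4 | (((~~p3 & ~p5) | p4) & (~p4 | ~p3 | p5))   [De Morgan]
≡ ~p4 | (((p3 & ~p5) | p4) & (~p4 | ~p3 | p5))   [double negation]
≡ (~p4 | p3 | p4) & (~p4 | ~p5 | p4) & (~p4 | ~p4 | ~p3 | p5)   [distribute | over &]
≡ ~p4 | ~p3 | p5   [simplify]

~p4 | ~p3 | p5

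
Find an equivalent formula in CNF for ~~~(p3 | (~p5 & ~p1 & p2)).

~~~(p3 | (~p5 & ~p1 & p2))
= ~(p3 | (~p5 & ~p1 & p2))   (double negation)
= ~p3 & ~(~p5 & ~p1 & p2)   (De Morgan)
= ~p3 & (~~p5 | ~~p1 | ~p2)   (De Morgan)
= ~p3 & (p5 | ~~p1 | ~p2)   (double negation)
= ~p3 & (p5 | p1 | ~p2)   (double negation)

~p3 & (p5 | p1 | ~p2)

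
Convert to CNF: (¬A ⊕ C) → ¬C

¬C ∨ ¬A

(¬A ⊕ C) → ¬C
≡ ¬(¬A ⊕ C) ∨ ¬C   — eliminate →
≡ ¬((¬A ∨ C) ∧ ¬(¬A ∧ C)) ∨ ¬C   — expand ⊕
≡ ¬(¬A ∨ C) ∨ ¬¬(¬A ∧ C) ∨ ¬C   — De Morgan
≡ (¬¬A ∧ ¬C) ∨ ¬¬(¬A ∧ C) ∨ ¬C   — De Morgan
≡ (A ∧ ¬C) ∨ ¬¬(¬A ∧ C) ∨ ¬C   — double negation
≡ (A ∧ ¬C) ∨ (¬A ∧ C) ∨ ¬C   — double negation
≡ (A ∨ ¬A ∨ ¬C) ∧ (A ∨ C ∨ ¬C) ∧ (¬C ∨ ¬A ∨ ¬C) ∧ (¬C ∨ C ∨ ¬C)   — distribute ∨ over ∧
≡ ¬C ∨ ¬A   — simplify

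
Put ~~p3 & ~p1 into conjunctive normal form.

p3 & ~p1

~~p3 & ~p1
≡ p3 & ~p1   (double negation)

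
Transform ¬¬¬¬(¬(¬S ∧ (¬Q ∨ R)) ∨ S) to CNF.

(S ∨ Q) ∧ (S ∨ ¬R)

¬¬¬¬(¬(¬S ∧ (¬Q ∨ R)) ∨ S)
≡ ¬¬(¬(¬S ∧ (¬Q ∨ R)) ∨ S)   — double negation
≡ ¬(¬S ∧ (¬Q ∨ R)) ∨ S   — double negation
≡ ¬¬S ∨ ¬(¬Q ∨ R) ∨ S   — De Morgan
≡ S ∨ ¬(¬Q ∨ R) ∨ S   — double negation
≡ S ∨ (¬¬Q ∧ ¬R) ∨ S   — De Morgan
≡ S ∨ (Q ∧ ¬R) ∨ S   — double negation
≡ (S ∨ Q ∨ S) ∧ (S ∨ ¬R ∨ S)   — distribute ∨ over ∧
≡ (S ∨ Q) ∧ (S ∨ ¬R)   — simplify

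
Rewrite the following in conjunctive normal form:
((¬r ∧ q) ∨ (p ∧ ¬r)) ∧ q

((¬r ∧ q) ∨ (p ∧ ¬r)) ∧ q
≡ (¬r ∨ p) ∧ (¬r ∨ ¬r) ∧ (q ∨ p) ∧ (q ∨ ¬r) ∧ q   [distribute ∨ over ∧]
≡ ¬r ∧ q   [simplify]

¬r ∧ q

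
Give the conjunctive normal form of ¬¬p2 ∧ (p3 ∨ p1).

p2 ∧ (p3 ∨ p1)

¬¬p2 ∧ (p3 ∨ p1)
≡ p2 ∧ (p3 ∨ p1)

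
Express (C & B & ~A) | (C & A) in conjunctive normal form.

(C & B & ~A) | (C & A)
= (C | C) & (C | A) & (B | C) & (B | A) & (~A | C) & (~A | A)   (distribute | over &)
= C & (B | A)   (simplify)

C & (B | A)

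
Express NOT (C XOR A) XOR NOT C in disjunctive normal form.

(A AND C) OR (NOT C AND A)

NOT (C XOR A) XOR NOT C
≡ (NOT (C XOR A) AND NOT NOT C) OR (NOT NOT (C XOR A) AND NOT C)   (expand XOR)
≡ (NOT ((C AND NOT A) OR (NOT C AND A)) AND NOT NOT C) OR (NOT NOT (C XOR A) AND NOT C)   (expand XOR)
≡ (NOT ((C AND NOT A) OR (NOT C AND A)) AND NOT NOT C) OR (NOT NOT ((C AND NOT A) OR (NOT C AND A)) AND NOT C)   (expand XOR)
≡ (NOT (C AND NOT A) AND NOT (NOT C AND A) AND NOT NOT C) OR (NOT NOT ((C AND NOT A) OR (NOT C AND A)) AND NOT C)   (De Morgan)
≡ ((NOT C OR NOT NOT A) AND NOT (NOT C AND A) AND NOT NOT C) OR (NOT NOT ((C AND NOT A) OR (NOT C AND A)) AND NOT C)   (De Morgan)
≡ ((NOT C OR A) AND NOT (NOT C AND A) AND NOT NOT C) OR (NOT NOT ((C AND NOT A) OR (NOT C AND A)) AND NOT C)   (double negation)
≡ ((NOT C OR A) AND (NOT NOT C OR NOT A) AND NOT NOT C) OR (NOT NOT ((C AND NOT A) OR (NOT C AND A)) AND NOT C)   (De Morgan)
≡ ((NOT C OR A) AND (C OR NOT A) AND NOT NOT C) OR (NOT NOT ((C AND NOT A) OR (NOT C AND A)) AND NOT C)   (double negation)
≡ ((NOT C OR A) AND (C OR NOT A) AND C) OR (NOT NOT ((C AND NOT A) OR (NOT C AND A)) AND NOT C)   (double negation)
≡ ((NOT C OR A) AND (C OR NOT A) AND C) OR (((C AND NOT A) OR (NOT C AND A)) AND NOT C)   (double negation)
≡ (NOT C AND C AND C) OR (NOT C AND NOT A AND C) OR (A AND C AND C) OR (A AND NOT A AND C) OR (C AND NOT A AND NOT C) OR (NOT C AND A AND NOT C)   (distribute AND over OR)
≡ (A AND C) OR (NOT C AND A)   (simplify)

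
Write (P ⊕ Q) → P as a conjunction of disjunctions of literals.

(P ⊕ Q) → P
≡ ¬(P ⊕ Q) ∨ P   — eliminate →
≡ ¬((P ∨ Q) ∧ ¬(P ∧ Q)) ∨ P   — expand ⊕
≡ ¬(P ∨ Q) ∨ ¬¬(P ∧ Q) ∨ P   — De Morgan
≡ (¬P ∧ ¬Q) ∨ ¬¬(P ∧ Q) ∨ P   — De Morgan
≡ (¬P ∧ ¬Q) ∨ (P ∧ Q) ∨ P   — double negation
≡ (¬P ∨ P ∨ P) ∧ (¬P ∨ Q ∨ P) ∧ (¬Q ∨ P ∨ P) ∧ (¬Q ∨ Q ∨ P)   — distribute ∨ over ∧
≡ ¬Q ∨ P   — simplify

¬Q ∨ P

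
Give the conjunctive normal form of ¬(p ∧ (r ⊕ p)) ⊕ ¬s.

¬(p ∧ (r ⊕ p)) ⊕ ¬s
= (¬(p ∧ (r ⊕ p)) ∨ ¬s) ∧ ¬(¬(p ∧ (r ⊕ p)) ∧ ¬s)   [expand ⊕]
= (¬(p ∧ (r ∨ p) ∧ ¬(r ∧ p)) ∨ ¬s) ∧ ¬(¬(p ∧ (r ⊕ p)) ∧ ¬s)   [expand ⊕]
= (¬(p ∧ (r ∨ p) ∧ ¬(r ∧ p)) ∨ ¬s) ∧ ¬(¬(p ∧ (r ∨ p) ∧ ¬(r ∧ p)) ∧ ¬s)   [expand ⊕]
= (¬p ∨ ¬(r ∨ p) ∨ ¬¬(r ∧ p) ∨ ¬s) ∧ ¬(¬(p ∧ (r ∨ p) ∧ ¬(r ∧ p)) ∧ ¬s)   [De Morgan]
= (¬p ∨ ¬r ∧ ¬p ∨ ¬¬(r ∧ p) ∨ ¬s) ∧ ¬(¬(p ∧ (r ∨ p) ∧ ¬(r ∧ p)) ∧ ¬s)   [De Morgan]
= (¬p ∨ ¬r ∧ ¬p ∨ r ∧ p ∨ ¬s) ∧ ¬(¬(p ∧ (r ∨ p) ∧ ¬(r ∧ p)) ∧ ¬s)   [double negation]
= (¬p ∨ ¬r ∧ ¬p ∨ r ∧ p ∨ ¬s) ∧ (¬¬(p ∧ (r ∨ p) ∧ ¬(r ∧ p)) ∨ ¬¬s)   [De Morgan]
= (¬p ∨ ¬r ∧ ¬p ∨ r ∧ p ∨ ¬s) ∧ (p ∧ (r ∨ p) ∧ ¬(r ∧ p) ∨ ¬¬s)   [double negation]
= (¬p ∨ ¬r ∧ ¬p ∨ r ∧ p ∨ ¬s) ∧ (p ∧ (r ∨ p) ∧ (¬r ∨ ¬p) ∨ ¬¬s)   [De Morgan]
= (¬p ∨ ¬r ∧ ¬p ∨ r ∧ p ∨ ¬s) ∧ (p ∧ (r ∨ p) ∧ (¬r ∨ ¬p) ∨ s)   [double negation]
= (¬p ∨ ¬r ∨ r ∨ ¬s) ∧ (¬p ∨ ¬r ∨ p ∨ ¬s) ∧ (¬p ∨ ¬p ∨ r ∨ ¬s) ∧ (¬p ∨ ¬p ∨ p ∨ ¬s) ∧ (p ∨ s) ∧ (r ∨ p ∨ s) ∧ (¬r ∨ ¬p ∨ s)   [distribute ∨ over ∧]
= (¬p ∨ r ∨ ¬s) ∧ (p ∨ s) ∧ (¬r ∨ ¬p ∨ s)   [simplify]

(¬p ∨ r ∨ ¬s) ∧ (p ∨ s) ∧ (¬r ∨ ¬p ∨ s)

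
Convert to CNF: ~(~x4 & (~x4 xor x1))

x4 | x1

~(~x4 & (~x4 xor x1))
≡ ~(~x4 & (~x4 | x1) & ~(~x4 & x1))
≡ ~~x4 | ~(~x4 | x1) | ~~(~x4 & x1)
≡ x4 | ~(~x4 | x1) | ~~(~x4 & x1)
≡ x4 | (~~x4 & ~x1) | ~~(~x4 & x1)
≡ x4 | (x4 & ~x1) | ~~(~x4 & x1)
≡ x4 | (x4 & ~x1) | (~x4 & x1)
≡ (x4 | x4 | ~x4) & (x4 | x4 | x1) & (x4 | ~x1 | ~x4) & (x4 | ~x1 | x1)
≡ x4 | x1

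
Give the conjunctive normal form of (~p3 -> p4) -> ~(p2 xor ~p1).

(~p3 -> p4) -> ~(p2 xor ~p1)
= ~(~p3 -> p4) | ~(p2 xor ~p1)   [eliminate ->]
= ~(~~p3 | p4) | ~(p2 xor ~p1)   [eliminate ->]
= ~(~~p3 | p4) | ~((p2 | ~p1) & ~(p2 & ~p1))   [expand xor]
= (~~~p3 & ~p4) | ~((p2 | ~p1) & ~(p2 & ~p1))   [De Morgan]
= (~p3 & ~p4) | ~((p2 | ~p1) & ~(p2 & ~p1))   [double negation]
= (~p3 & ~p4) | ~(p2 | ~p1) | ~~(p2 & ~p1)   [De Morgan]
= (~p3 & ~p4) | (~p2 & ~~p1) | ~~(p2 & ~p1)   [De Morgan]
= (~p3 & ~p4) | (~p2 & p1) | ~~(p2 & ~p1)   [double negation]
= (~p3 & ~p4) | (~p2 & p1) | (p2 & ~p1)   [double negation]
= (~p3 | ~p2 | p2) & (~p3 | ~p2 | ~p1) & (~p3 | p1 | p2) & (~p3 | p1 | ~p1) & (~p4 | ~p2 | p2) & (~p4 | ~p2 | ~p1) & (~p4 | p1 | p2) & (~p4 | p1 | ~p1)   [distribute | over &]
= (~p3 | ~p2 | ~p1) & (~p3 | p1 | p2) & (~p4 | ~p2 | ~p1) & (~p4 | p1 | p2)   [simplify]

(~p3 | ~p2 | ~p1) & (~p3 | p1 | p2) & (~p4 | ~p2 | ~p1) & (~p4 | p1 | p2)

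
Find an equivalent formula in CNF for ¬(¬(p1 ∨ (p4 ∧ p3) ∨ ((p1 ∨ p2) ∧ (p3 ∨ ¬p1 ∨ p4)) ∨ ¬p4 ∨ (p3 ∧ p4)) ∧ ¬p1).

¬(¬(p1 ∨ (p4 ∧ p3) ∨ ((p1 ∨ p2) ∧ (p3 ∨ ¬p1 ∨ p4)) ∨ ¬p4 ∨ (p3 ∧ p4)) ∧ ¬p1)
≡ ¬¬(p1 ∨ (p4 ∧ p3) ∨ ((p1 ∨ p2) ∧ (p3 ∨ ¬p1 ∨ p4)) ∨ ¬p4 ∨ (p3 ∧ p4)) ∨ ¬¬p1   (De Morgan)
≡ p1 ∨ (p4 ∧ p3) ∨ ((p1 ∨ p2) ∧ (p3 ∨ ¬p1 ∨ p4)) ∨ ¬p4 ∨ (p3 ∧ p4) ∨ ¬¬p1   (double negation)
≡ p1 ∨ (p4 ∧ p3) ∨ ((p1 ∨ p2) ∧ (p3 ∨ ¬p1 ∨ p4)) ∨ ¬p4 ∨ (p3 ∧ p4) ∨ p1   (double negation)
≡ (p1 ∨ p4 ∨ p1 ∨ p2 ∨ ¬p4 ∨ p3 ∨ p1) ∧ (p1 ∨ p4 ∨ p1 ∨ p2 ∨ ¬p4 ∨ p4 ∨ p1) ∧ (p1 ∨ p4 ∨ p3 ∨ ¬p1 ∨ p4 ∨ ¬p4 ∨ p3 ∨ p1) ∧ (p1 ∨ p4 ∨ p3 ∨ ¬p1 ∨ p4 ∨ ¬p4 ∨ p4 ∨ p1) ∧ (p1 ∨ p3 ∨ p1 ∨ p2 ∨ ¬p4 ∨ p3 ∨ p1) ∧ (p1 ∨ p3 ∨ p1 ∨ p2 ∨ ¬p4 ∨ p4 ∨ p1) ∧ (p1 ∨ p3 ∨ p3 ∨ ¬p1 ∨ p4 ∨ ¬p4 ∨ p3 ∨ p1) ∧ (p1 ∨ p3 ∨ p3 ∨ ¬p1 ∨ p4 ∨ ¬p4 ∨ p4 ∨ p1)   (distribute ∨ over ∧)
≡ p1 ∨ p3 ∨ p2 ∨ ¬p4   (simplify)

p1 ∨ p3 ∨ p2 ∨ ¬p4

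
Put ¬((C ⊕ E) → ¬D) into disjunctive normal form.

(C ∧ ¬E ∧ D) ∨ (¬C ∧ E ∧ D)

¬((C ⊕ E) → ¬D)
= ¬(¬(C ⊕ E) ∨ ¬D)
= ¬(¬((C ∧ ¬E) ∨ (¬C ∧ E)) ∨ ¬D)
= ¬¬((C ∧ ¬E) ∨ (¬C ∧ E)) ∧ ¬¬D
= ((C ∧ ¬E) ∨ (¬C ∧ E)) ∧ ¬¬D
= ((C ∧ ¬E) ∨ (¬C ∧ E)) ∧ D
= (C ∧ ¬E ∧ D) ∨ (¬C ∧ E ∧ D)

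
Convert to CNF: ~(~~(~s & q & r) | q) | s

~q | s

~(~~(~s & q & r) | q) | s
= (~~~(~s & q & r) & ~q) | s   [De Morgan]
= (~(~s & q & r) & ~q) | s   [double negation]
= ((~~s | ~q | ~r) & ~q) | s   [De Morgan]
= ((s | ~q | ~r) & ~q) | s   [double negation]
= (s | ~q | ~r | s) & (~q | s)   [distribute | over &]
= ~q | s   [simplify]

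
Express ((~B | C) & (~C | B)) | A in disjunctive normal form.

((~B | C) & (~C | B)) | A
≡ (~B & ~C) | (~B & B) | (C & ~C) | (C & B) | A   [distribute & over |]
≡ (~B & ~C) | (C & B) | A   [simplify]

(~B & ~C) | (C & B) | A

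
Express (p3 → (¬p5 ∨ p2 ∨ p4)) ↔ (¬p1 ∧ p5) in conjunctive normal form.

(p3 → (¬p5 ∨ p2 ∨ p4)) ↔ (¬p1 ∧ p5)
≡ ((p3 → (¬p5 ∨ p2 ∨ p4)) → (¬p1 ∧ p5)) ∧ ((¬p1 ∧ p5) → (p3 → (¬p5 ∨ p2 ∨ p4)))
≡ (¬(p3 → (¬p5 ∨ p2 ∨ p4)) ∨ (¬p1 ∧ p5)) ∧ ((¬p1 ∧ p5) → (p3 → (¬p5 ∨ p2 ∨ p4)))
≡ (¬(¬p3 ∨ ¬p5 ∨ p2 ∨ p4) ∨ (¬p1 ∧ p5)) ∧ ((¬p1 ∧ p5) → (p3 → (¬p5 ∨ p2 ∨ p4)))
≡ (¬(¬p3 ∨ ¬p5 ∨ p2 ∨ p4) ∨ (¬p1 ∧ p5)) ∧ (¬(¬p1 ∧ p5) ∨ (p3 → (¬p5 ∨ p2 ∨ p4)))
≡ (¬(¬p3 ∨ ¬p5 ∨ p2 ∨ p4) ∨ (¬p1 ∧ p5)) ∧ (¬(¬p1 ∧ p5) ∨ ¬p3 ∨ ¬p5 ∨ p2 ∨ p4)
≡ ((¬¬p3 ∧ ¬¬p5 ∧ ¬p2 ∧ ¬p4) ∨ (¬p1 ∧ p5)) ∧ (¬(¬p1 ∧ p5) ∨ ¬p3 ∨ ¬p5 ∨ p2 ∨ p4)
≡ ((p3 ∧ ¬¬p5 ∧ ¬p2 ∧ ¬p4) ∨ (¬p1 ∧ p5)) ∧ (¬(¬p1 ∧ p5) ∨ ¬p3 ∨ ¬p5 ∨ p2 ∨ p4)
≡ ((p3 ∧ p5 ∧ ¬p2 ∧ ¬p4) ∨ (¬p1 ∧ p5)) ∧ (¬(¬p1 ∧ p5) ∨ ¬p3 ∨ ¬p5 ∨ p2 ∨ p4)
≡ ((p3 ∧ p5 ∧ ¬p2 ∧ ¬p4) ∨ (¬p1 ∧ p5)) ∧ (¬¬p1 ∨ ¬p5 ∨ ¬p3 ∨ ¬p5 ∨ p2 ∨ p4)
≡ ((p3 ∧ p5 ∧ ¬p2 ∧ ¬p4) ∨ (¬p1 ∧ p5)) ∧ (p1 ∨ ¬p5 ∨ ¬p3 ∨ ¬p5 ∨ p2 ∨ p4)
≡ (p3 ∨ ¬p1) ∧ (p3 ∨ p5) ∧ (p5 ∨ ¬p1) ∧ (p5 ∨ p5) ∧ (¬p2 ∨ ¬p1) ∧ (¬p2 ∨ p5) ∧ (¬p4 ∨ ¬p1) ∧ (¬p4 ∨ p5) ∧ (p1 ∨ ¬p5 ∨ ¬p3 ∨ ¬p5 ∨ p2 ∨ p4)
≡ (p3 ∨ ¬p1) ∧ p5 ∧ (¬p2 ∨ ¬p1) ∧ (¬p4 ∨ ¬p1) ∧ (p1 ∨ ¬p5 ∨ ¬p3 ∨ p2 ∨ p4)

(p3 ∨ ¬p1) ∧ p5 ∧ (¬p2 ∨ ¬p1) ∧ (¬p4 ∨ ¬p1) ∧ (p1 ∨ ¬p5 ∨ ¬p3 ∨ p2 ∨ p4)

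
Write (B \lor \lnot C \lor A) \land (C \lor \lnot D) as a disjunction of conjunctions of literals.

(B \lor \lnot C \lor A) \land (C \lor \lnot D)
= (B \land C) \lor (B \land \lnot D) \lor (\lnot C \land C) \lor (\lnot C \land \lnot D) \lor (A \land C) \lor (A \land \lnot D)   (distribute \land over \lor)
= (B \land C) \lor (B \land \lnot D) \lor (\lnot C \land \lnot D) \lor (A \land C) \lor (A \land \lnot D)   (simplify)

(B \land C) \lor (B \land \lnot D) \lor (\lnot C \land \lnot D) \lor (A \land C) \lor (A \land \lnot D)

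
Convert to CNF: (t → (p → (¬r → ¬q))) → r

(t ∨ r) ∧ (p ∨ r) ∧ (q ∨ r)

(t → (p → (¬r → ¬q))) → r
≡ ¬(t → (p → (¬r → ¬q))) ∨ r   [eliminate →]
≡ ¬(¬t ∨ (p → (¬r → ¬q))) ∨ r   [eliminate →]
≡ ¬(¬t ∨ ¬p ∨ (¬r → ¬q)) ∨ r   [eliminate →]
≡ ¬(¬t ∨ ¬p ∨ ¬¬r ∨ ¬q) ∨ r   [eliminate →]
≡ (¬¬t ∧ ¬¬p ∧ ¬¬¬r ∧ ¬¬q) ∨ r   [De Morgan]
≡ (t ∧ ¬¬p ∧ ¬¬¬r ∧ ¬¬q) ∨ r   [double negation]
≡ (t ∧ p ∧ ¬¬¬r ∧ ¬¬q) ∨ r   [double negation]
≡ (t ∧ p ∧ ¬r ∧ ¬¬q) ∨ r   [double negation]
≡ (t ∧ p ∧ ¬r ∧ q) ∨ r   [double negation]
≡ (t ∨ r) ∧ (p ∨ r) ∧ (¬r ∨ r) ∧ (q ∨ r)   [distribute ∨ over ∧]
≡ (t ∨ r) ∧ (p ∨ r) ∧ (q ∨ r)   [simplify]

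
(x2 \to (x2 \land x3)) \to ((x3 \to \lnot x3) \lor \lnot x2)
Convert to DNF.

\lnot x3 \lor \lnot x2

(x2 \to (x2 \land x3)) \to ((x3 \to \lnot x3) \lor \lnot x2)
≡ \lnot (x2 \to (x2 \land x3)) \lor (x3 \to \lnot x3) \lor \lnot x2   [eliminate \to]
≡ \lnot (\lnot x2 \lor (x2 \land x3)) \lor (x3 \to \lnot x3) \lor \lnot x2   [eliminate \to]
≡ \lnot (\lnot x2 \lor (x2 \land x3)) \lor \lnot x3 \lor \lnot x3 \lor \lnot x2   [eliminate \to]
≡ (\lnot \lnot x2 \land \lnot (x2 \land x3)) \lor \lnot x3 \lor \lnot x3 \lor \lnot x2   [De Morgan]
≡ (x2 \land \lnot (x2 \land x3)) \lor \lnot x3 \lor \lnot x3 \lor \lnot x2   [double negation]
≡ (x2 \land (\lnot x2 \lor \lnot x3)) \lor \lnot x3 \lor \lnot x3 \lor \lnot x2   [De Morgan]
≡ (x2 \land \lnot x2) \lor (x2 \land \lnot x3) \lor \lnot x3 \lor \lnot x3 \lor \lnot x2   [distribute \land over \lor]
≡ \lnot x3 \lor \lnot x2   [simplify]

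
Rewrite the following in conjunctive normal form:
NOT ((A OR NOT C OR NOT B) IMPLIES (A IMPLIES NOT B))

A AND B

NOT ((A OR NOT C OR NOT B) IMPLIES (A IMPLIES NOT B))
≡ NOT (NOT (A OR NOT C OR NOT B) OR (A IMPLIES NOT B))   [eliminate IMPLIES]
≡ NOT (NOT (A OR NOT C OR NOT B) OR NOT A OR NOT B)   [eliminate IMPLIES]
≡ NOT NOT (A OR NOT C OR NOT B) AND NOT NOT A AND NOT NOT B   [De Morgan]
≡ (A OR NOT C OR NOT B) AND NOT NOT A AND NOT NOT B   [double negation]
≡ (A OR NOT C OR NOT B) AND A AND NOT NOT B   [double negation]
≡ (A OR NOT C OR NOT B) AND A AND B   [double negation]
≡ A AND B   [simplify]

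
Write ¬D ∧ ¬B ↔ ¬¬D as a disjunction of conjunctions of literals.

B ∧ ¬D

¬D ∧ ¬B ↔ ¬¬D
≡ (¬D ∧ ¬B → ¬¬D) ∧ (¬¬D → ¬D ∧ ¬B)   (eliminate ↔)
≡ (¬(¬D ∧ ¬B) ∨ ¬¬D) ∧ (¬¬D → ¬D ∧ ¬B)   (eliminate →)
≡ (¬(¬D ∧ ¬B) ∨ ¬¬D) ∧ (¬¬¬D ∨ ¬D ∧ ¬B)   (eliminate →)
≡ (¬¬D ∨ ¬¬B ∨ ¬¬D) ∧ (¬¬¬D ∨ ¬D ∧ ¬B)   (De Morgan)
≡ (D ∨ ¬¬B ∨ ¬¬D) ∧ (¬¬¬D ∨ ¬D ∧ ¬B)   (double negation)
≡ (D ∨ B ∨ ¬¬D) ∧ (¬¬¬D ∨ ¬D ∧ ¬B)   (double negation)
≡ (D ∨ B ∨ D) ∧ (¬¬¬D ∨ ¬D ∧ ¬B)   (double negation)
≡ (D ∨ B ∨ D) ∧ (¬D ∨ ¬D ∧ ¬B)   (double negation)
≡ D ∧ ¬D ∨ D ∧ ¬D ∧ ¬B ∨ B ∧ ¬D ∨ B ∧ ¬D ∧ ¬B ∨ D ∧ ¬D ∨ D ∧ ¬D ∧ ¬B   (distribute ∧ over ∨)
≡ B ∧ ¬D   (simplify)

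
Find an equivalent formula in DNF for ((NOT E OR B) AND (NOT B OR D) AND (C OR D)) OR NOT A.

((NOT E OR B) AND (NOT B OR D) AND (C OR D)) OR NOT A
= (NOT E AND NOT B AND C) OR (NOT E AND NOT B AND D) OR (NOT E AND D AND C) OR (NOT E AND D AND D) OR (B AND NOT B AND C) OR (B AND NOT B AND D) OR (B AND D AND C) OR (B AND D AND D) OR NOT A   — distribute AND over OR
= (NOT E AND NOT B AND C) OR (NOT E AND D) OR (B AND D) OR NOT A   — simplify

(NOT E AND NOT B AND C) OR (NOT E AND D) OR (B AND D) OR NOT A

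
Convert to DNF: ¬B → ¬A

¬B → ¬A
⇔ ¬¬B ∨ ¬A   [eliminate →]
⇔ B ∨ ¬A   [double negation]

B ∨ ¬A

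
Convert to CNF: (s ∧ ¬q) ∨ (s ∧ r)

(s ∧ ¬q) ∨ (s ∧ r)
⇔ (s ∨ s) ∧ (s ∨ r) ∧ (¬q ∨ s) ∧ (¬q ∨ r)
⇔ s ∧ (¬q ∨ r)

s ∧ (¬q ∨ r)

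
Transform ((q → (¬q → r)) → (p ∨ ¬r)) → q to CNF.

(¬p ∨ q) ∧ (r ∨ q)

((q → (¬q → r)) → (p ∨ ¬r)) → q
⇔ ¬((q → (¬q → r)) → (p ∨ ¬r)) ∨ q   [eliminate →]
⇔ ¬(¬(q → (¬q → r)) ∨ p ∨ ¬r) ∨ q   [eliminate →]
⇔ ¬(¬(¬q ∨ (¬q → r)) ∨ p ∨ ¬r) ∨ q   [eliminate →]
⇔ ¬(¬(¬q ∨ ¬¬q ∨ r) ∨ p ∨ ¬r) ∨ q   [eliminate →]
⇔ (¬¬(¬q ∨ ¬¬q ∨ r) ∧ ¬p ∧ ¬¬r) ∨ q   [De Morgan]
⇔ ((¬q ∨ ¬¬q ∨ r) ∧ ¬p ∧ ¬¬r) ∨ q   [double negation]
⇔ ((¬q ∨ q ∨ r) ∧ ¬p ∧ ¬¬r) ∨ q   [double negation]
⇔ ((¬q ∨ q ∨ r) ∧ ¬p ∧ r) ∨ q   [double negation]
⇔ (¬q ∨ q ∨ r ∨ q) ∧ (¬p ∨ q) ∧ (r ∨ q)   [distribute ∨ over ∧]
⇔ (¬p ∨ q) ∧ (r ∨ q)   [simplify]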